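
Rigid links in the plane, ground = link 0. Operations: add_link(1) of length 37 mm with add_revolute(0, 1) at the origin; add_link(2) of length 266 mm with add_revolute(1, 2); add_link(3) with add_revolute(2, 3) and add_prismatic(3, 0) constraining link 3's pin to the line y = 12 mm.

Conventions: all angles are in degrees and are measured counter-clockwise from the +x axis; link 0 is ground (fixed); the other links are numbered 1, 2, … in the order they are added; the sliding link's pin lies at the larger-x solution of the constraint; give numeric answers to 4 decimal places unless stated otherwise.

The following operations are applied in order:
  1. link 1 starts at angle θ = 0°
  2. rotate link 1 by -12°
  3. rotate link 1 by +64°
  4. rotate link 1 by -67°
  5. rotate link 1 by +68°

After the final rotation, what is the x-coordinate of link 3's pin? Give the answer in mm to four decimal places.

geometry: r = 37 mm, L = 266 mm, e = 12 mm; θ starts at 0°
rotate link 1 by -12°: θ ← 0° -12° = -12°
rotate link 1 by +64°: θ ← -12° +64° = 52°
rotate link 1 by -67°: θ ← 52° -67° = -15°
rotate link 1 by +68°: θ ← -15° +68° = 53°
crank pin P = (r cos θ, r sin θ) = (22.267156, 29.549514)
h = r sin θ − e = 29.549514 − 12 = 17.549514
x = r cos θ + √(L² − h²) = 22.267156 + 265.420449 = 287.687605

287.6876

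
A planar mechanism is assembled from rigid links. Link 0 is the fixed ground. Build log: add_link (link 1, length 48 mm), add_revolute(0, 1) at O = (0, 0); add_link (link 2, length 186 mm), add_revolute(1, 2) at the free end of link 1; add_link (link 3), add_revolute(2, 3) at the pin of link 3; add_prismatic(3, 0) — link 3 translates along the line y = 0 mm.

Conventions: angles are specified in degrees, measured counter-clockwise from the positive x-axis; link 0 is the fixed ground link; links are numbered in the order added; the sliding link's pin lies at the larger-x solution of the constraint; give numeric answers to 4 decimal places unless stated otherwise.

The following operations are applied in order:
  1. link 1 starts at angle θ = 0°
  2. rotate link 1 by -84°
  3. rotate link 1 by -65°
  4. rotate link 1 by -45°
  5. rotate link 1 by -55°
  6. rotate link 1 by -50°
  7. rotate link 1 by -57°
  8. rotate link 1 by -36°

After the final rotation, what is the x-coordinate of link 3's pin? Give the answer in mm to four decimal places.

geometry: r = 48 mm, L = 186 mm, e = 0 mm; θ starts at 0°
rotate link 1 by -84°: θ ← 0° -84° = -84°
rotate link 1 by -65°: θ ← -84° -65° = -149°
rotate link 1 by -45°: θ ← -149° -45° = -194°
rotate link 1 by -55°: θ ← -194° -55° = -249°
rotate link 1 by -50°: θ ← -249° -50° = -299°
rotate link 1 by -57°: θ ← -299° -57° = -356°
rotate link 1 by -36°: θ ← -356° -36° = -392°
crank pin P = (r cos θ, r sin θ) = (40.706309, -25.436125)
h = r sin θ − e = -25.436125 − 0 = -25.436125
x = r cos θ + √(L² − h²) = 40.706309 + 184.252554 = 224.958862

224.9589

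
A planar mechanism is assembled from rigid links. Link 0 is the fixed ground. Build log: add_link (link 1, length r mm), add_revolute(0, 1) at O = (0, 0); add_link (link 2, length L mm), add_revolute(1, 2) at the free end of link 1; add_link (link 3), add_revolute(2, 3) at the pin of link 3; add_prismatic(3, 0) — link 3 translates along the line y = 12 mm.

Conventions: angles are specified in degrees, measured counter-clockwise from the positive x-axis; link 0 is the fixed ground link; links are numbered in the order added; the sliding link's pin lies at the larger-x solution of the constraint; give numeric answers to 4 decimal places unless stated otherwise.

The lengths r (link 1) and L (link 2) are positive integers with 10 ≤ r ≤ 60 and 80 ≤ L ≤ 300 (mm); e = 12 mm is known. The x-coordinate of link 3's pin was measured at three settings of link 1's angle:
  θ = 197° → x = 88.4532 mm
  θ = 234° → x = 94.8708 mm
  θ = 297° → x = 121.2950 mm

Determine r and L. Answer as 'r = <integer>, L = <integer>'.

constraint per measurement: (x − r cos θ)² + (r sin θ − e)² = L²
subtracting the θ₁ and θ₂ equations cancels the r² and L² terms:
r = (x₁² − x₂²) / (2[(x₁cos θ₁ + e sin θ₁) − (x₂cos θ₂ + e sin θ₂)]) = 26.0002 → r = 26
L² = (x₁ − r cos θ₁)² + (r sin θ₁ − e)² = 13224.9958 → L = 115.0000 → L = 115
check at θ₃=297°: x = 121.2950 (printed 121.2950) ✓

r = 26, L = 115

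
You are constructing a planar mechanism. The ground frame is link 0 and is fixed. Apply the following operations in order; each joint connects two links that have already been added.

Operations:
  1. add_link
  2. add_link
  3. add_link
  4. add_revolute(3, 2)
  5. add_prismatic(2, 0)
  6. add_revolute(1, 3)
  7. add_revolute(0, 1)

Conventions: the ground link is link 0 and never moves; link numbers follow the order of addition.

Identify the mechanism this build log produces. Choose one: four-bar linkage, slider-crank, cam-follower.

links: 4 (incl. ground); joints: 3 revolute, 1 prismatic, 0 higher (cam) pair, forming one closed loop
4 links, 3 revolutes + 1 prismatic in one loop → slider-crank

slider-crank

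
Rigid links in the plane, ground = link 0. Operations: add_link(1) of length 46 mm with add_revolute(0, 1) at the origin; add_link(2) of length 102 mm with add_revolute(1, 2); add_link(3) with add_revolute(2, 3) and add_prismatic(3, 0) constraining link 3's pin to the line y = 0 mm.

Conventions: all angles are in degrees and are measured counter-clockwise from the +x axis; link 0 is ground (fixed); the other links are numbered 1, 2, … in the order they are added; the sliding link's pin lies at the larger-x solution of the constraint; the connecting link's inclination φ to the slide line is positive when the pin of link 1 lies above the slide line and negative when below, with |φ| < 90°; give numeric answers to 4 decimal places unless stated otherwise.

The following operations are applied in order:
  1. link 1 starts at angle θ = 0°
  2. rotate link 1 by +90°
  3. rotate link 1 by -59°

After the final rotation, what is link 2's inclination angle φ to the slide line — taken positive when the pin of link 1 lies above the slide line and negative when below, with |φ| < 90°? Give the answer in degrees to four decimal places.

geometry: r = 46 mm, L = 102 mm, e = 0 mm; θ starts at 0°
rotate link 1 by +90°: θ ← 0° +90° = 90°
rotate link 1 by -59°: θ ← 90° -59° = 31°
h = r sin θ − e = 23.691751 − 0 = 23.691751
sin φ = h / L = 23.691751 / 102 = 0.23227207
φ = arcsin(0.23227207) = 13.430875°

13.4309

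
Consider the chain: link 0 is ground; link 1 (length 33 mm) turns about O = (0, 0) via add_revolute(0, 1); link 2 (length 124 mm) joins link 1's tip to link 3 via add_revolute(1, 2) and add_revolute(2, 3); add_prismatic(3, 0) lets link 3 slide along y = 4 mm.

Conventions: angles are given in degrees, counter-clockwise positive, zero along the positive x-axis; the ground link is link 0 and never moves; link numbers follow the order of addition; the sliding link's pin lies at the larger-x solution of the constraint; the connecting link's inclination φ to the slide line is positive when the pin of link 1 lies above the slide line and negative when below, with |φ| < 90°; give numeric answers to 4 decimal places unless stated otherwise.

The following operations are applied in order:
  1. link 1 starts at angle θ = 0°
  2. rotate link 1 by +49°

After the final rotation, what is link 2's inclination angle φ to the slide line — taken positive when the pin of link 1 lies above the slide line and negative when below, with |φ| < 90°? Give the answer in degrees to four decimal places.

geometry: r = 33 mm, L = 124 mm, e = 4 mm; θ starts at 0°
rotate link 1 by +49°: θ ← 0° +49° = 49°
h = r sin θ − e = 24.905416 − 4 = 20.905416
sin φ = h / L = 20.905416 / 124 = 0.16859207
φ = arcsin(0.16859207) = 9.705969°

9.7060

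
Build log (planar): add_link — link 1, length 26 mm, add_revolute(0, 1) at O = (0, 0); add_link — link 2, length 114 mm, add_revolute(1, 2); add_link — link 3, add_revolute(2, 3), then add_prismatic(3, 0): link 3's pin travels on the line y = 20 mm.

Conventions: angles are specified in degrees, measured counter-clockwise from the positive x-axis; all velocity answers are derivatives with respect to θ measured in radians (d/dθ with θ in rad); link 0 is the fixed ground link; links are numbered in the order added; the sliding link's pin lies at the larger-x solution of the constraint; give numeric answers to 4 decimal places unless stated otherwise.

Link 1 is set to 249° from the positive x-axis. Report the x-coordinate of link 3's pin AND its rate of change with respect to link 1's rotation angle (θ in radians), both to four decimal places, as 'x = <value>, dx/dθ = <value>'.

geometry: r = 26 mm, L = 114 mm, e = 20 mm
crank pin P = (r cos θ, r sin θ) = (-9.317567, -24.273091)
h = r sin θ − e = -24.273091 − 20 = -44.273091
x = r cos θ + √(L² − h²) = -9.317567 + 105.051861 = 95.734294
dx/dθ = −r sin θ − h·r cos θ/√(L² − h²) (θ in radians; h = -44.273091) = 20.346293

x = 95.7343, dx/dθ = 20.3463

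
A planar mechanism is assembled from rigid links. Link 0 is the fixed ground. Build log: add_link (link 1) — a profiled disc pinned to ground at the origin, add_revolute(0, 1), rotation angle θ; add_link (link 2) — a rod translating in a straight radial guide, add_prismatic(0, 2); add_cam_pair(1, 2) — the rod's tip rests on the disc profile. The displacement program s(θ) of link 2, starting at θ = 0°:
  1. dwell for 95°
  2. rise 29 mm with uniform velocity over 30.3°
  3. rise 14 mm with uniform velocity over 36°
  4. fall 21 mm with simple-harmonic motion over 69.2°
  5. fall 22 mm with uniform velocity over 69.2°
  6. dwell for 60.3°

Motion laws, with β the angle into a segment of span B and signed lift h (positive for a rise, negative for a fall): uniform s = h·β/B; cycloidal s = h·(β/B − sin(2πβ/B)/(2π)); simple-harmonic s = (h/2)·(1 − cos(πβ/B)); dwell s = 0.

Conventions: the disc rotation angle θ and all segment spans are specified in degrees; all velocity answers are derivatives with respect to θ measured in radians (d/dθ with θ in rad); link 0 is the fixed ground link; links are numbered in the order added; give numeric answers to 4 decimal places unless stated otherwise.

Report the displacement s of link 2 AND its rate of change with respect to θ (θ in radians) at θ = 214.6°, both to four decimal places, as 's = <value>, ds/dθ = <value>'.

seg 1 [0°–95°] dwell: s stays 0.0000
seg 2 [95°–125.3°] uniform, h=29: full span → s += 29 → s = 29.0000
seg 3 [125.3°–161.3°] uniform, h=14: full span → s += 14 → s = 43.0000
seg 4 [161.3°–230.5°] simple-harmonic, h=-21: θ=214.6° here. β=53.3, B=69.2. -21/2·(1 − cos(π·0.7702)) = -18.3812 → s = 24.6188
velocity in seg [161.3°–230.5°] (simple-harmonic), θ in radians: β = 53.3° = 0.9303 rad, B = 69.2° = 1.2078 rad; ds/dθ = (πh/(2B)) sin(πβ/B) = (π·(-21)/(2·1.2078)) sin(π·0.7702) = -18.046955 mm/rad

s = 24.6188, ds/dθ = -18.0470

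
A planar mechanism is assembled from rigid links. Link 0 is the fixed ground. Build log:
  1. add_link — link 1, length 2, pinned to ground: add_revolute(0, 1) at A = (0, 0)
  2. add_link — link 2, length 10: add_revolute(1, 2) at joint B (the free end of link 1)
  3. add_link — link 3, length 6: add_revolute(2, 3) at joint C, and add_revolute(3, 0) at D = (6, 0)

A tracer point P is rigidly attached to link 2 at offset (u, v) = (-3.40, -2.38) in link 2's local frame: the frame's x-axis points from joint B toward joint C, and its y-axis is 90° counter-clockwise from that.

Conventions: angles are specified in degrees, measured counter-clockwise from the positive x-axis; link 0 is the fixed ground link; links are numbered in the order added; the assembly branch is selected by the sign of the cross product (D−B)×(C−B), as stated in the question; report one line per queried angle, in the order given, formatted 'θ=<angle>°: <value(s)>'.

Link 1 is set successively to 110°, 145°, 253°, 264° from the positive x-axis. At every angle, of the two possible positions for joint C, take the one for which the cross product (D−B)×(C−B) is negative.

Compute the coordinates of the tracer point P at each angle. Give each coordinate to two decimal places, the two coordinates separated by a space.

A=(0,0), D=(6.00,0)
θ=110°: B = A + 2.00·(cos110°, sin110°) = (-0.6840, 1.8794)
θ=110°: |BD| = 6.9432
θ=110°: circle(B,10.00) ∩ circle(D,6.00): a=8.0804, h=5.8912
θ=110°:   candidates: C₊=(8.6894,5.3635) cross=40.904; C₋=(5.5001,-5.9791) cross=-40.904
θ=110°:   branch - wants cross < 0 → take C=(5.5001,-5.9791) (cross=-40.904)
θ=110°: ex = (C−B)/|BC| = (0.6184,-0.7859); ey = (0.7859,0.6184)
θ=110°: P = B + -3.40·ex + -2.38·ey = (-4.6570,3.0795)
θ=145°: B = A + 2.00·(cos145°, sin145°) = (-1.6383, 1.1472)
θ=145°: |BD| = 7.7240
θ=145°: circle(B,10.00) ∩ circle(D,6.00): a=8.0049, h=5.9934
θ=145°:   candidates: C₊=(7.1680,5.8852) cross=46.293; C₋=(5.3877,-5.9687) cross=-46.293
θ=145°:   branch - wants cross < 0 → take C=(5.3877,-5.9687) (cross=-46.293)
θ=145°: ex = (C−B)/|BC| = (0.7026,-0.7116); ey = (0.7116,0.7026)
θ=145°: P = B + -3.40·ex + -2.38·ey = (-5.7207,1.8943)
θ=253°: B = A + 2.00·(cos253°, sin253°) = (-0.5847, -1.9126)
θ=253°: |BD| = 6.8569
θ=253°: circle(B,10.00) ∩ circle(D,6.00): a=8.0953, h=5.8708
θ=253°:   candidates: C₊=(5.5517,5.9832) cross=40.255; C₋=(8.8268,-5.2924) cross=-40.255
θ=253°:   branch - wants cross < 0 → take C=(8.8268,-5.2924) (cross=-40.255)
θ=253°: ex = (C−B)/|BC| = (0.9412,-0.3380); ey = (0.3380,0.9412)
θ=253°: P = B + -3.40·ex + -2.38·ey = (-4.5891,-3.0034)
θ=264°: B = A + 2.00·(cos264°, sin264°) = (-0.2091, -1.9890)
θ=264°: |BD| = 6.5199
θ=264°: circle(B,10.00) ∩ circle(D,6.00): a=8.1680, h=5.7692
θ=264°:   candidates: C₊=(5.8095,5.9970) cross=37.614; C₋=(9.3296,-4.9914) cross=-37.614
θ=264°:   branch - wants cross < 0 → take C=(9.3296,-4.9914) (cross=-37.614)
θ=264°: ex = (C−B)/|BC| = (0.9539,-0.3002); ey = (0.3002,0.9539)
θ=264°: P = B + -3.40·ex + -2.38·ey = (-4.1668,-3.2385)

θ=110°: -4.66 3.08
θ=145°: -5.72 1.89
θ=253°: -4.59 -3.00
θ=264°: -4.17 -3.24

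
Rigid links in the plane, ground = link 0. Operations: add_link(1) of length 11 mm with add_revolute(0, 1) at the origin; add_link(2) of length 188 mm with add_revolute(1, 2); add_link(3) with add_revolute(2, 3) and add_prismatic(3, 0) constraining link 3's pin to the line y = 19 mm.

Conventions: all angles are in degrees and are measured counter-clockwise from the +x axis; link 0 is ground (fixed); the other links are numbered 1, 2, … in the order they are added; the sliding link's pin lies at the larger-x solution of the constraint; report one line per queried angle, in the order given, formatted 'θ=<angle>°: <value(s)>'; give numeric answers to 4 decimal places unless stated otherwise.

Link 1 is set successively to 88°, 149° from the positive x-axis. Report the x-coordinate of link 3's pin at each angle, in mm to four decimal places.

geometry: r = 11 mm, L = 188 mm, e = 19 mm
θ=88°: crank pin P = (r cos θ, r sin θ) = (0.383894, 10.993299)
θ=88°: h = r sin θ − e = 10.993299 − 19 = -8.006701
θ=88°: x = r cos θ + √(L² − h²) = 0.383894 + 187.829425 = 188.213319
θ=149°: crank pin P = (r cos θ, r sin θ) = (-9.428840, 5.665419)
θ=149°: h = r sin θ − e = 5.665419 − 19 = -13.334581
θ=149°: x = r cos θ + √(L² − h²) = -9.428840 + 187.526502 = 178.097662

θ=88°: 188.2133
θ=149°: 178.0977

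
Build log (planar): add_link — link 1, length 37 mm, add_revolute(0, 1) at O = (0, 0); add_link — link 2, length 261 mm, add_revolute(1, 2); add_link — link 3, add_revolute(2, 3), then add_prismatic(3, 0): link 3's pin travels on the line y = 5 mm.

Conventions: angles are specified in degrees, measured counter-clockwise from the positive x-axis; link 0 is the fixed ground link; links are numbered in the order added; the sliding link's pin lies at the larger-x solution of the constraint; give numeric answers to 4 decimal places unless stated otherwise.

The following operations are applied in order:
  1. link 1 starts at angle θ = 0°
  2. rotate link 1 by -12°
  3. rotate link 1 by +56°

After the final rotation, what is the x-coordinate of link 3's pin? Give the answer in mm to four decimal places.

geometry: r = 37 mm, L = 261 mm, e = 5 mm; θ starts at 0°
rotate link 1 by -12°: θ ← 0° -12° = -12°
rotate link 1 by +56°: θ ← -12° +56° = 44°
crank pin P = (r cos θ, r sin θ) = (26.615573, 25.702360)
h = r sin θ − e = 25.702360 − 5 = 20.702360
x = r cos θ + √(L² − h²) = 26.615573 + 260.177655 = 286.793228

286.7932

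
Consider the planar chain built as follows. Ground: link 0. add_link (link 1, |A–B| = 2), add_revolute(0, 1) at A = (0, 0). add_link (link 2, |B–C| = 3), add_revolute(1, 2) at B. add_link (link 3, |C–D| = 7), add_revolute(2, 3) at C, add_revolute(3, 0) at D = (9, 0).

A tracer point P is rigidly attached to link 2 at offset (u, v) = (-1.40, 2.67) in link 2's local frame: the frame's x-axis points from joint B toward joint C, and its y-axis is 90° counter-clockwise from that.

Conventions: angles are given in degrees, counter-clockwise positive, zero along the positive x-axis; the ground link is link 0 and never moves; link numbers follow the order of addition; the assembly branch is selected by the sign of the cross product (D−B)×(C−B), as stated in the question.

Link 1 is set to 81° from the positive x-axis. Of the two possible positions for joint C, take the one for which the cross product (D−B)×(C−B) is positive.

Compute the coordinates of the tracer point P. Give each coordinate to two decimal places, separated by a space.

A=(0,0), D=(9.00,0)
B = A + 2.00·(cos81°, sin81°) = (0.3129, 1.9754)
|BD| = 8.9089
circle(B,3.00) ∩ circle(D,7.00): a=2.2095, h=2.0293
  candidates: C₊=(2.9173,3.4643) cross=18.079; C₋=(2.0174,-0.4933) cross=-18.079
  branch + wants cross > 0 → take C=(2.9173,3.4643) (cross=18.079)
ex = (C−B)/|BC| = (0.8682,0.4963); ey = (-0.4963,0.8682)
P = B + -1.40·ex + 2.67·ey = (-2.2277,3.5985)

-2.23 3.60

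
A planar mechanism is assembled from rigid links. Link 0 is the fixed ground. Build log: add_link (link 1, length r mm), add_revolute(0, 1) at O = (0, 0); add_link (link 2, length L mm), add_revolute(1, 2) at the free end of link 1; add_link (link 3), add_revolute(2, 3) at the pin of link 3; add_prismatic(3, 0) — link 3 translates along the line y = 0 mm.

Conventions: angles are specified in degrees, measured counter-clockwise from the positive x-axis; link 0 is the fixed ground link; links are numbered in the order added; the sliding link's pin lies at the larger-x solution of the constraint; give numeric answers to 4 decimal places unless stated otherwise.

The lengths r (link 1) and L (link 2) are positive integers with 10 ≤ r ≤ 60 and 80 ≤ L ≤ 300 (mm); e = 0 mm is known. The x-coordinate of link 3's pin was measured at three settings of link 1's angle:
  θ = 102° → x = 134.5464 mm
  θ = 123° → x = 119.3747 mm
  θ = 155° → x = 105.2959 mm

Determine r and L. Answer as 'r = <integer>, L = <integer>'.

constraint per measurement: (x − r cos θ)² + (r sin θ − e)² = L²
subtracting the θ₁ and θ₂ equations cancels the r² and L² terms:
r = (x₁² − x₂²) / (2[(x₁cos θ₁ + e sin θ₁) − (x₂cos θ₂ + e sin θ₂)]) = 52.0001 → r = 52
L² = (x₁ − r cos θ₁)² + (r sin θ₁ − e)² = 23716.0058 → L = 154.0000 → L = 154
check at θ₃=155°: x = 105.2959 (printed 105.2959) ✓

r = 52, L = 154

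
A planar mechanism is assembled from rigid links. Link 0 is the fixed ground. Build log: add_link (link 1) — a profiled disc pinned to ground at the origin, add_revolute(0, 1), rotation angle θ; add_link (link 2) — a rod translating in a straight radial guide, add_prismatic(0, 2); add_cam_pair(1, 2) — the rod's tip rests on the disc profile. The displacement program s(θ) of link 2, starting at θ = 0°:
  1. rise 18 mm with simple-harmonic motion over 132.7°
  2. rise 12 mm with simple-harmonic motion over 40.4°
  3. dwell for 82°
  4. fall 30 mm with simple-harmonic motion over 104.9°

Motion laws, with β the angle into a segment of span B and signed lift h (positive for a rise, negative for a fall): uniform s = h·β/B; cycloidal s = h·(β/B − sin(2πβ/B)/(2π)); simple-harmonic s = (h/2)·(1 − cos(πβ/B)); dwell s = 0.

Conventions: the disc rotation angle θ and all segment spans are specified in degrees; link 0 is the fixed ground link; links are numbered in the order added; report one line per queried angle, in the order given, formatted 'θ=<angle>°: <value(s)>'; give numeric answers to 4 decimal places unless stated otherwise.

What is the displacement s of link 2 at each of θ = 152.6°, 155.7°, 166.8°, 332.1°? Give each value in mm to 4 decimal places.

seg 1 [0°–132.7°] simple-harmonic, h=18: full span → s += 18 → s = 18.0000
seg 2 [132.7°–173.1°] simple-harmonic, h=12: θ=152.6° here. β=19.9, B=40.4. 12/2·(1 − cos(π·0.4926)) = 5.8600 → s = 23.8600
seg 2 [132.7°–173.1°] simple-harmonic, h=12: θ=155.7° here. β=23, B=40.4. 12/2·(1 − cos(π·0.5693)) = 7.2961 → s = 25.2961
seg 2 [132.7°–173.1°] simple-harmonic, h=12: θ=166.8° here. β=34.1, B=40.4. 12/2·(1 − cos(π·0.8441)) = 11.2943 → s = 29.2943
seg 2 [132.7°–173.1°] simple-harmonic, h=12: full span → s += 12 → s = 30.0000
seg 3 [173.1°–255.1°] dwell: s stays 30.0000
seg 4 [255.1°–360°] simple-harmonic, h=-30: θ=332.1° here. β=77, B=104.9. -30/2·(1 − cos(π·0.7340)) = -25.0614 → s = 4.9386

θ=152.6°: 23.8600
θ=155.7°: 25.2961
θ=166.8°: 29.2943
θ=332.1°: 4.9386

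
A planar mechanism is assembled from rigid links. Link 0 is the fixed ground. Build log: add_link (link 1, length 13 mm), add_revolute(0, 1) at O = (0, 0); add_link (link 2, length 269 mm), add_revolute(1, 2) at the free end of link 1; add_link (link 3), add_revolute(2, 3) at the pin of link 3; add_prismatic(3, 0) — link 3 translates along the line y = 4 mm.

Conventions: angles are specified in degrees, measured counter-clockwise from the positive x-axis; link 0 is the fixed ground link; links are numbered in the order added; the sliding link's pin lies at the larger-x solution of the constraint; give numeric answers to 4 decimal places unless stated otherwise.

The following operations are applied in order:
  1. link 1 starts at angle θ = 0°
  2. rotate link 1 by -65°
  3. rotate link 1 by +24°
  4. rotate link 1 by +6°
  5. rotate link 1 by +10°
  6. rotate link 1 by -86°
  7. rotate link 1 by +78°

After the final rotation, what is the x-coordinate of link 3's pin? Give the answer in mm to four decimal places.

geometry: r = 13 mm, L = 269 mm, e = 4 mm; θ starts at 0°
rotate link 1 by -65°: θ ← 0° -65° = -65°
rotate link 1 by +24°: θ ← -65° +24° = -41°
rotate link 1 by +6°: θ ← -41° +6° = -35°
rotate link 1 by +10°: θ ← -35° +10° = -25°
rotate link 1 by -86°: θ ← -25° -86° = -111°
rotate link 1 by +78°: θ ← -111° +78° = -33°
crank pin P = (r cos θ, r sin θ) = (10.902717, -7.080307)
h = r sin θ − e = -7.080307 − 4 = -11.080307
x = r cos θ + √(L² − h²) = 10.902717 + 268.771700 = 279.674418

279.6744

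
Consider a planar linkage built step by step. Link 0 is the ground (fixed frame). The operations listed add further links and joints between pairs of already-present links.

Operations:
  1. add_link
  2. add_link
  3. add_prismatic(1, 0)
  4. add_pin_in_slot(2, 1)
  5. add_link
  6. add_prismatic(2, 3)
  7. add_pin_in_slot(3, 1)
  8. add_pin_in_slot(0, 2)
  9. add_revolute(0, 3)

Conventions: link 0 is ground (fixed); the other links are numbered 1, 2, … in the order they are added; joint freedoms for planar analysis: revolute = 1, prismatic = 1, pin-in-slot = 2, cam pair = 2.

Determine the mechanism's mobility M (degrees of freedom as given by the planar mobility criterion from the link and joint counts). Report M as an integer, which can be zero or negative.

ground; <1,0,0>
#1 <2,0,0>
#2 <3,0,0>
P:1↔0 J1 <3,1,0>
PS:2↔1 J2 <3,1,1>
#3 <4,1,1>
P:2↔3 J1 <4,2,1>
PS:3↔1 J2 <4,2,2>
PS:0↔2 J2 <4,2,3>
R:0↔3 J1 <4,3,3>
3×3 − 2×3 − 1×3 = 0

M = 0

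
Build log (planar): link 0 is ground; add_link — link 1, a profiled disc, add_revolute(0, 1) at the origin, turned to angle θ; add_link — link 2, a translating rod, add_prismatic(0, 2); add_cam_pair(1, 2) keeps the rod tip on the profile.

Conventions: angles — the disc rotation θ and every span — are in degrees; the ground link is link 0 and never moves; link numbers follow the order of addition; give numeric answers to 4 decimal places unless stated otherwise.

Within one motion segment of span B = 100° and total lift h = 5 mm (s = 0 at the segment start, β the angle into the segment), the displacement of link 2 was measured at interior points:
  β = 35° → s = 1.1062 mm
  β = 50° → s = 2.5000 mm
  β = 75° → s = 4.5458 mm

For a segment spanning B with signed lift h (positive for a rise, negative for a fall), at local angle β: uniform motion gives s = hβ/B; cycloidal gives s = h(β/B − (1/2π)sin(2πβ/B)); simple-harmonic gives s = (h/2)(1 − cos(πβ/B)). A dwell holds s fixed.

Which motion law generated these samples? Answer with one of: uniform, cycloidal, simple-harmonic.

candidates at β/B = r: uniform s = h·r (linear in β); cycloidal s = h·(r − sin(2πr)/(2π)); simple-harmonic s = (h/2)(1 − cos(πr))
β=35°: printed 1.1062 | uniform 1.7500, cycloidal 1.1062, simple-harmonic 1.3650
β=50°: printed 2.5000 | uniform 2.5000, cycloidal 2.5000, simple-harmonic 2.5000
β=75°: printed 4.5458 | uniform 3.7500, cycloidal 4.5458, simple-harmonic 4.2678
only one law matches every sample → cycloidal

cycloidal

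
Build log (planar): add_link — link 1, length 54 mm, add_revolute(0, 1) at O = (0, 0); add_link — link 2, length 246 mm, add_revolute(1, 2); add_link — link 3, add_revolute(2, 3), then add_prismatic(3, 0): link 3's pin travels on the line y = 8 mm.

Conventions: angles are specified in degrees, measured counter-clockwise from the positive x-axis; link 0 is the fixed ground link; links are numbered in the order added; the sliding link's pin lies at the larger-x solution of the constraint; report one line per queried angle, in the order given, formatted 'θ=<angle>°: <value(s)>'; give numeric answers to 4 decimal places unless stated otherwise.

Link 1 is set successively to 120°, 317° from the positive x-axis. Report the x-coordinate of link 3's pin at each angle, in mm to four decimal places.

geometry: r = 54 mm, L = 246 mm, e = 8 mm
θ=120°: crank pin P = (r cos θ, r sin θ) = (-27.000000, 46.765372)
θ=120°: h = r sin θ − e = 46.765372 − 8 = 38.765372
θ=120°: x = r cos θ + √(L² − h²) = -27.000000 + 242.926421 = 215.926421
θ=317°: crank pin P = (r cos θ, r sin θ) = (39.493100, -36.827911)
θ=317°: h = r sin θ − e = -36.827911 − 8 = -44.827911
θ=317°: x = r cos θ + √(L² − h²) = 39.493100 + 241.881083 = 281.374183

θ=120°: 215.9264
θ=317°: 281.3742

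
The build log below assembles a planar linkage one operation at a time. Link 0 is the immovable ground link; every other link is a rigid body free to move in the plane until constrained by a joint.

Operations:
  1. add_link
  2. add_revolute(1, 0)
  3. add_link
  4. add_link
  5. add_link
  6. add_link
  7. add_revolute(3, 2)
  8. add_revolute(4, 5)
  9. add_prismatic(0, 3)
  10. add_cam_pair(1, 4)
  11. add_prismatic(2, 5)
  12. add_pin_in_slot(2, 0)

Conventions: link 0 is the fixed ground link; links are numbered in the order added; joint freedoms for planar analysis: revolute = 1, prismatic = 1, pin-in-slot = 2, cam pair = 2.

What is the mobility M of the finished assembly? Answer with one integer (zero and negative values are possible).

L=1 J1=0 J2=0
add link → L=2 J1=0 J2=0
R@1,0 dof=1 J1 → L=2 J1=1 J2=0
add link → L=3 J1=1 J2=0
add link → L=4 J1=1 J2=0
add link → L=5 J1=1 J2=0
add link → L=6 J1=1 J2=0
R@3,2 dof=1 J1 → L=6 J1=2 J2=0
R@4,5 dof=1 J1 → L=6 J1=3 J2=0
P@0,3 dof=1 J1 → L=6 J1=4 J2=0
C@1,4 dof=2 J2 → L=6 J1=4 J2=1
P@2,5 dof=1 J1 → L=6 J1=5 J2=1
PS@2,0 dof=2 J2 → L=6 J1=5 J2=2
M=3(L−1)−2J1−J2=3·5−2·5−2=3

M = 3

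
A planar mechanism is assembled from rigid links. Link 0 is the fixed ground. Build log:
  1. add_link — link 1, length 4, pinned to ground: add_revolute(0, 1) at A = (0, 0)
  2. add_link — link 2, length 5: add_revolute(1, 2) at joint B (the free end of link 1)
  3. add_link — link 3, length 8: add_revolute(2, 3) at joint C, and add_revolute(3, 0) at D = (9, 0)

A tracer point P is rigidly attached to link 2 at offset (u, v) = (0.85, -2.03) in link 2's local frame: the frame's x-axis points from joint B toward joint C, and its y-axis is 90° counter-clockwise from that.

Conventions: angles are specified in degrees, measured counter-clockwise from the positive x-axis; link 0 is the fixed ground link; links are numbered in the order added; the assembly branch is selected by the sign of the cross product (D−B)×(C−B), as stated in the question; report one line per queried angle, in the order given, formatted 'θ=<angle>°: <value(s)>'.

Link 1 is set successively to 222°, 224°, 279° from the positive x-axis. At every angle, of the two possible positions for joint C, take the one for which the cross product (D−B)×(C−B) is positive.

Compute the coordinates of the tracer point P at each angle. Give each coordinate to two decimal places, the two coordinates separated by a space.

A=(0,0), D=(9.00,0)
θ=222°: B = A + 4.00·(cos222°, sin222°) = (-2.9726, -2.6765)
θ=222°: |BD| = 12.2681
θ=222°: circle(B,5.00) ∩ circle(D,8.00): a=4.5446, h=2.0849
θ=222°:   candidates: C₊=(1.0076,0.3497) cross=25.578; C₋=(1.9174,-3.7197) cross=-25.578
θ=222°:   branch + wants cross > 0 → take C=(1.0076,0.3497) (cross=25.578)
θ=222°: ex = (C−B)/|BC| = (0.7960,0.6052); ey = (-0.6052,0.7960)
θ=222°: P = B + 0.85·ex + -2.03·ey = (-1.0673,-3.7780)
θ=224°: B = A + 4.00·(cos224°, sin224°) = (-2.8774, -2.7786)
θ=224°: |BD| = 12.1981
θ=224°: circle(B,5.00) ∩ circle(D,8.00): a=4.5004, h=2.1786
θ=224°:   candidates: C₊=(1.0085,0.3679) cross=26.575; C₋=(2.0010,-3.8748) cross=-26.575
θ=224°:   branch + wants cross > 0 → take C=(1.0085,0.3679) (cross=26.575)
θ=224°: ex = (C−B)/|BC| = (0.7772,0.6293); ey = (-0.6293,0.7772)
θ=224°: P = B + 0.85·ex + -2.03·ey = (-0.9393,-3.8214)
θ=279°: B = A + 4.00·(cos279°, sin279°) = (0.6257, -3.9508)
θ=279°: |BD| = 9.2594
θ=279°: circle(B,5.00) ∩ circle(D,8.00): a=2.5237, h=4.3163
θ=279°:   candidates: C₊=(1.0666,1.0298) cross=39.967; C₋=(4.7499,-6.7777) cross=-39.967
θ=279°:   branch + wants cross > 0 → take C=(1.0666,1.0298) (cross=39.967)
θ=279°: ex = (C−B)/|BC| = (0.0882,0.9961); ey = (-0.9961,0.0882)
θ=279°: P = B + 0.85·ex + -2.03·ey = (2.7228,-3.2830)

θ=222°: -1.07 -3.78
θ=224°: -0.94 -3.82
θ=279°: 2.72 -3.28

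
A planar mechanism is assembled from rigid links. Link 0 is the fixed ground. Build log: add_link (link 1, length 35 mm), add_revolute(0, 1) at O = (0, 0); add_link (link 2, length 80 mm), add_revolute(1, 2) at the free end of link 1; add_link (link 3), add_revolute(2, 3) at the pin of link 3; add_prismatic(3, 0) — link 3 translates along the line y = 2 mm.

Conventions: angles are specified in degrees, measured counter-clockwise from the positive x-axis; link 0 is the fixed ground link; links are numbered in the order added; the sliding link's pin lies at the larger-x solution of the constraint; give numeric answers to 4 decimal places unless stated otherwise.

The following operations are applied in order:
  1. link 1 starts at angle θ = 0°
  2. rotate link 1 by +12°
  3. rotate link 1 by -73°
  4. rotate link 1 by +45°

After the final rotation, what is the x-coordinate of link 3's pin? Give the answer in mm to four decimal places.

geometry: r = 35 mm, L = 80 mm, e = 2 mm; θ starts at 0°
rotate link 1 by +12°: θ ← 0° +12° = 12°
rotate link 1 by -73°: θ ← 12° -73° = -61°
rotate link 1 by +45°: θ ← -61° +45° = -16°
crank pin P = (r cos θ, r sin θ) = (33.644159, -9.647307)
h = r sin θ − e = -9.647307 − 2 = -11.647307
x = r cos θ + √(L² − h²) = 33.644159 + 79.147585 = 112.791744

112.7917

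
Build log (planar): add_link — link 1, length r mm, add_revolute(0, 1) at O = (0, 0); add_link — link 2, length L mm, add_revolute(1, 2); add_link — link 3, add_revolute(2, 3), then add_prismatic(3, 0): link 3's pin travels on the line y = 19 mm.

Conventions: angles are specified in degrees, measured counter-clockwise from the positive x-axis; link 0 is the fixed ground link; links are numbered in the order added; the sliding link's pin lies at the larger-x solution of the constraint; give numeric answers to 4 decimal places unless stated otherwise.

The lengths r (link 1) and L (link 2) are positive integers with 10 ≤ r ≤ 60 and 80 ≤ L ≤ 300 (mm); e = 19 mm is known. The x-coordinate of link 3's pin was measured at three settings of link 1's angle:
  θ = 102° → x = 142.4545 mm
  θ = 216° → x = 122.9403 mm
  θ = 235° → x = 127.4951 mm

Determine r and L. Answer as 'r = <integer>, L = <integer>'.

constraint per measurement: (x − r cos θ)² + (r sin θ − e)² = L²
subtracting the θ₁ and θ₂ equations cancels the r² and L² terms:
r = (x₁² − x₂²) / (2[(x₁cos θ₁ + e sin θ₁) − (x₂cos θ₂ + e sin θ₂)]) = 26.0000 → r = 26
L² = (x₁ − r cos θ₁)² + (r sin θ₁ − e)² = 21904.0085 → L = 148.0000 → L = 148
check at θ₃=235°: x = 127.4951 (printed 127.4951) ✓

r = 26, L = 148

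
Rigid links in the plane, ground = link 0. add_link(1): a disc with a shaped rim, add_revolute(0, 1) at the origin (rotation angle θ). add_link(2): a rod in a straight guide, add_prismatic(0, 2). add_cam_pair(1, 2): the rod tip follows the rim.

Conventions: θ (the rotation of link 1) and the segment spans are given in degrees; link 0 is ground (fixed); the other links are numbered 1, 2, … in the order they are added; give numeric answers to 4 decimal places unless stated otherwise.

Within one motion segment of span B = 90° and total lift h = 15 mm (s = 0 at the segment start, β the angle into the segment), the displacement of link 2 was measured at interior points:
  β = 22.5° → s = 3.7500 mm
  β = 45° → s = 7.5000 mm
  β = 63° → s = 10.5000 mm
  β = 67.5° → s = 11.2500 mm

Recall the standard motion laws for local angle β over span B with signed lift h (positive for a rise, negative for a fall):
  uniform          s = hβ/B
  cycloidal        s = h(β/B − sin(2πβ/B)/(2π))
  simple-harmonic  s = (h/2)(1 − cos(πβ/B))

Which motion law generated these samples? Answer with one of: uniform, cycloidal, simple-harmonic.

candidates at β/B = r: uniform s = h·r (linear in β); cycloidal s = h·(r − sin(2πr)/(2π)); simple-harmonic s = (h/2)(1 − cos(πr))
β=22.5°: printed 3.7500 | uniform 3.7500, cycloidal 1.3627, simple-harmonic 2.1967
β=45°: printed 7.5000 | uniform 7.5000, cycloidal 7.5000, simple-harmonic 7.5000
β=63°: printed 10.5000 | uniform 10.5000, cycloidal 12.7705, simple-harmonic 11.9084
β=67.5°: printed 11.2500 | uniform 11.2500, cycloidal 13.6373, simple-harmonic 12.8033
only one law matches every sample → uniform

uniform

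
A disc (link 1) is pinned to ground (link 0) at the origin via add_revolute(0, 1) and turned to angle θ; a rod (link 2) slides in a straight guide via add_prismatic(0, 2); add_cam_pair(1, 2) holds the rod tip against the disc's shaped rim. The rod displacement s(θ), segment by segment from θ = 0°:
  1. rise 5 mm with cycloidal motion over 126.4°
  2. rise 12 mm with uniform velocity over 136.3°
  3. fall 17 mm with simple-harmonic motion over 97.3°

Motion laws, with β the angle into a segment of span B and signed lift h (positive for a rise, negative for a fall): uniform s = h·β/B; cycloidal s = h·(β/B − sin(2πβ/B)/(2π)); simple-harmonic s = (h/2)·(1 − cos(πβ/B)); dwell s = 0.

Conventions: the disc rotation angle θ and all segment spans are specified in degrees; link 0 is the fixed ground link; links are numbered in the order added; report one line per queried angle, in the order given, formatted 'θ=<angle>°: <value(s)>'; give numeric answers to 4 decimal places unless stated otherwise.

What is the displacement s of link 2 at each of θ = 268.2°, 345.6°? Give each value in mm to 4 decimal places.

segment 1 (0° to 126.4°, cycloidal, h = 5) is passed completely: s = 0.0000 + (5) = 5.0000
segment 2 (126.4° to 262.7°, uniform, h = 12) is passed completely: s = 5.0000 + (12) = 17.0000
θ = 268.2° falls in segment 3 (262.7° to 360°, simple-harmonic, h = -17): β = 268.2 − 262.7 = 5.5°, B = 97.3°; Δs = -17/2·(1 − cos(π·0.0565)) = -0.1337; s = 17.0000 − 0.1337 = 16.8663
θ = 345.6° falls in segment 3 (262.7° to 360°, simple-harmonic, h = -17): β = 345.6 − 262.7 = 82.9°, B = 97.3°; Δs = -17/2·(1 − cos(π·0.8520)) = -16.0977; s = 17.0000 − 16.0977 = 0.9023

θ=268.2°: 16.8663
θ=345.6°: 0.9023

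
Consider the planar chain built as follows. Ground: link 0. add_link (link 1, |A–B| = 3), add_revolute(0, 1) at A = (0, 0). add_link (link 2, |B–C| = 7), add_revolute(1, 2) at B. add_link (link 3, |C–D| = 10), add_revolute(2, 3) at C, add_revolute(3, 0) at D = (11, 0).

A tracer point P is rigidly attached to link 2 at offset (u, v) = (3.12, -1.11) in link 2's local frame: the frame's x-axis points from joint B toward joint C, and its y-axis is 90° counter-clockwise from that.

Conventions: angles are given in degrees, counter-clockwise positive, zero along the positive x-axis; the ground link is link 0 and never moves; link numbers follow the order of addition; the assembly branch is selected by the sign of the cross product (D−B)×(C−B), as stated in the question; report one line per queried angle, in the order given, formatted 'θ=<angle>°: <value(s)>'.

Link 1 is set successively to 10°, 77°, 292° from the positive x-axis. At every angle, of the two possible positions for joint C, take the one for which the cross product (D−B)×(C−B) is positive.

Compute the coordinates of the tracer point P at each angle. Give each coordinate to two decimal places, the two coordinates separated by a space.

A=(0,0), D=(11.00,0)
θ=10°: B = A + 3.00·(cos10°, sin10°) = (2.9544, 0.5209)
θ=10°: |BD| = 8.0624
θ=10°: circle(B,7.00) ∩ circle(D,10.00): a=0.8684, h=6.9459
θ=10°:   candidates: C₊=(4.2698,7.3962) cross=56.001; C₋=(3.3722,-6.4666) cross=-56.001
θ=10°:   branch + wants cross > 0 → take C=(4.2698,7.3962) (cross=56.001)
θ=10°: ex = (C−B)/|BC| = (0.1879,0.9822); ey = (-0.9822,0.1879)
θ=10°: P = B + 3.12·ex + -1.11·ey = (4.6309,3.3768)
θ=77°: B = A + 3.00·(cos77°, sin77°) = (0.6749, 2.9231)
θ=77°: |BD| = 10.7309
θ=77°: circle(B,7.00) ∩ circle(D,10.00): a=2.9892, h=6.3297
θ=77°:   candidates: C₊=(5.2752,8.1992) cross=67.923; C₋=(1.8268,-3.9815) cross=-67.923
θ=77°:   branch + wants cross > 0 → take C=(5.2752,8.1992) (cross=67.923)
θ=77°: ex = (C−B)/|BC| = (0.6572,0.7537); ey = (-0.7537,0.6572)
θ=77°: P = B + 3.12·ex + -1.11·ey = (3.5619,4.5452)
θ=292°: B = A + 3.00·(cos292°, sin292°) = (1.1238, -2.7816)
θ=292°: |BD| = 10.2604
θ=292°: circle(B,7.00) ∩ circle(D,10.00): a=2.6449, h=6.4811
θ=292°:   candidates: C₊=(1.9127,4.1739) cross=66.499; C₋=(5.4267,-8.3029) cross=-66.499
θ=292°:   branch + wants cross > 0 → take C=(1.9127,4.1739) (cross=66.499)
θ=292°: ex = (C−B)/|BC| = (0.1127,0.9936); ey = (-0.9936,0.1127)
θ=292°: P = B + 3.12·ex + -1.11·ey = (2.5784,0.1935)

θ=10°: 4.63 3.38
θ=77°: 3.56 4.55
θ=292°: 2.58 0.19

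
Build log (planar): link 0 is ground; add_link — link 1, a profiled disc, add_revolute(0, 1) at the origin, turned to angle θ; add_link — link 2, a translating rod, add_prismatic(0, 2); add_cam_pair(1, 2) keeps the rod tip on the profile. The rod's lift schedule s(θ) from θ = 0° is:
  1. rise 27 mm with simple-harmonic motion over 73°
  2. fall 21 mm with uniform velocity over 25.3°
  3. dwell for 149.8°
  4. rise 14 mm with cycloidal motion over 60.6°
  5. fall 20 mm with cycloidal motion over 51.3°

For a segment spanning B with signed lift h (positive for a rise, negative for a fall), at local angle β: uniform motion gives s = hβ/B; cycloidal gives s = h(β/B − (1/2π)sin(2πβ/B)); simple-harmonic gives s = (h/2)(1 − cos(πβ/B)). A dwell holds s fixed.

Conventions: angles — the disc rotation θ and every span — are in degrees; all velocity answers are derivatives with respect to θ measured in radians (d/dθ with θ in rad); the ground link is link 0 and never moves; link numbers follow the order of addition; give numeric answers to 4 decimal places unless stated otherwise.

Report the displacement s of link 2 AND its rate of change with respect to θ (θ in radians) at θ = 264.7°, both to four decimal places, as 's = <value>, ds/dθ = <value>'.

seg 1 [0°–73°] simple-harmonic, h=27: full span → s += 27 → s = 27.0000
seg 2 [73°–98.3°] uniform, h=-21: full span → s += -21 → s = 6.0000
seg 3 [98.3°–248.1°] dwell: s stays 6.0000
seg 4 [248.1°–308.7°] cycloidal, h=14: θ=264.7° here. β=16.6, B=60.6. 14·(0.2739 − sin(2π·0.2739)/(2π)) = 1.6319 → s = 7.6319
velocity in seg [248.1°–308.7°] (cycloidal), θ in radians: β = 16.6° = 0.2897 rad, B = 60.6° = 1.0577 rad; ds/dθ = (h/B)(1 − cos(2πβ/B)) = (14/1.0577)(1 − cos(2π·0.2739)) = 15.219162 mm/rad

s = 7.6319, ds/dθ = 15.2192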